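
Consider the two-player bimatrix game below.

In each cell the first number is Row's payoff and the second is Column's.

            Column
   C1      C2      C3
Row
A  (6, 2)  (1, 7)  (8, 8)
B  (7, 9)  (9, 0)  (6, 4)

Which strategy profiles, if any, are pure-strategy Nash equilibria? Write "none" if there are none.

Pure-strategy Nash equilibria: (A, C3); (B, C1)

Mark each player's best response to every combination of opponents' strategies; a profile where every player is best-responding is a pure Nash equilibrium.
Row against C1: payoffs 6, 7 → best response B.
Row against C2: payoffs 1, 9 → best response B.
Row against C3: payoffs 8, 6 → best response A.
Column against A: payoffs 2, 7, 8 → best response C3.
Column against B: payoffs 9, 0, 4 → best response C1.
Mutual best responses: (A, C3); (B, C1).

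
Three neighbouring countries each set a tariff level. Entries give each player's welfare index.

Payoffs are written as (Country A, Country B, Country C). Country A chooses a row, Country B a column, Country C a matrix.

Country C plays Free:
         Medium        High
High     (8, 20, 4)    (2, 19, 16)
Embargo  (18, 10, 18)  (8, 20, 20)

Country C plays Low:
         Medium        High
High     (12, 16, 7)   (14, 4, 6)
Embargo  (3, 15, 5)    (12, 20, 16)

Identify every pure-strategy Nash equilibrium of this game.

For each player, find the best response to each opponent profile; mutual best responses are the pure NE.
Country A against (Medium, Free): payoffs 8, 18 → best response Embargo.
Country A against (Medium, Low): payoffs 12, 3 → best response High.
Country A against (High, Free): payoffs 2, 8 → best response Embargo.
Country A against (High, Low): payoffs 14, 12 → best response High.
Country B against (High, Free): payoffs 20, 19 → best response Medium.
Country B against (High, Low): payoffs 16, 4 → best response Medium.
Country B against (Embargo, Free): payoffs 10, 20 → best response High.
Country B against (Embargo, Low): payoffs 15, 20 → best response High.
Country C against (High, Medium): payoffs 4, 7 → best response Low.
Country C against (High, High): payoffs 16, 6 → best response Free.
Country C against (Embargo, Medium): payoffs 18, 5 → best response Free.
Country C against (Embargo, High): payoffs 20, 16 → best response Free.
Mutual best responses: (High, Medium, Low); (Embargo, High, Free).

Pure-strategy Nash equilibria: (High, Medium, Low), (Embargo, High, Free)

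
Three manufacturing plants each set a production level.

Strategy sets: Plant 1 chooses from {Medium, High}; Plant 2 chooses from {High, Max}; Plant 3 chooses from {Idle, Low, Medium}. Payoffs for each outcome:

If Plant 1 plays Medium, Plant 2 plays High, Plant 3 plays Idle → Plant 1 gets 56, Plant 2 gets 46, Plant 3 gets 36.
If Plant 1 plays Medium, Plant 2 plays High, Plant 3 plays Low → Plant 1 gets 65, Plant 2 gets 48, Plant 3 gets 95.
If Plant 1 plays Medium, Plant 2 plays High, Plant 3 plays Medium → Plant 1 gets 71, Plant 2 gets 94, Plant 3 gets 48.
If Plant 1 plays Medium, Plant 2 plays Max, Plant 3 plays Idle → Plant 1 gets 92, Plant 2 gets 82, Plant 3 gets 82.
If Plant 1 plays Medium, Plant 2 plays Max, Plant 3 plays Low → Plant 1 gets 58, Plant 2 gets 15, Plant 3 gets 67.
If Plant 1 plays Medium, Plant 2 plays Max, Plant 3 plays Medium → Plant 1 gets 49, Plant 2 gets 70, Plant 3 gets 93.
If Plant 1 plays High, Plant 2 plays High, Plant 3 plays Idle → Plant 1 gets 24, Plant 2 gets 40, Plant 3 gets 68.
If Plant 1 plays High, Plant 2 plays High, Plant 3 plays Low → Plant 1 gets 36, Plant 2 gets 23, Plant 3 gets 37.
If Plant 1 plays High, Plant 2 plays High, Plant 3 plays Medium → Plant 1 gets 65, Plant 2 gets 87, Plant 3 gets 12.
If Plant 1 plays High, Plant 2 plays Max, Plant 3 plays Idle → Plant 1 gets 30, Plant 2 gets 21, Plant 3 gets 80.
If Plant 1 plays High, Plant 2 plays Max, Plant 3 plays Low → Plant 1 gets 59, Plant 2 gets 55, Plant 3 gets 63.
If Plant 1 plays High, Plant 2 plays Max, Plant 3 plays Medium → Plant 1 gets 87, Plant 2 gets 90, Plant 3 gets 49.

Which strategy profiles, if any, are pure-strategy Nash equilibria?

Pure NE: (Medium, High, Low)

Check each profile: it is a Nash equilibrium iff no player can strictly gain by switching unilaterally.
(Medium, High, Idle): Plant 2 can switch to Max (46 → 82). Not NE.
(Medium, High, Low): Plant 1 gets 65, best alternative 36; Plant 2 gets 48, best alternative 15; Plant 3 gets 95, best alternative 48. No profitable deviation — NE.
(Medium, High, Medium): Plant 3 can switch to Low (48 → 95). Not NE.
(Medium, Max, Idle): Plant 3 can switch to Medium (82 → 93). Not NE.
(Medium, Max, Low): Plant 1 can switch to High (58 → 59). Not NE.
(Medium, Max, Medium): Plant 1 can switch to High (49 → 87). Not NE.
(High, High, Idle): Plant 1 can switch to Medium (24 → 56). Not NE.
(High, High, Low): Plant 1 can switch to Medium (36 → 65). Not NE.
(High, High, Medium): Plant 1 can switch to Medium (65 → 71). Not NE.
(High, Max, Idle): Plant 1 can switch to Medium (30 → 92). Not NE.
(High, Max, Low): Plant 3 can switch to Idle (63 → 80). Not NE.
(High, Max, Medium): Plant 3 can switch to Idle (49 → 80). Not NE.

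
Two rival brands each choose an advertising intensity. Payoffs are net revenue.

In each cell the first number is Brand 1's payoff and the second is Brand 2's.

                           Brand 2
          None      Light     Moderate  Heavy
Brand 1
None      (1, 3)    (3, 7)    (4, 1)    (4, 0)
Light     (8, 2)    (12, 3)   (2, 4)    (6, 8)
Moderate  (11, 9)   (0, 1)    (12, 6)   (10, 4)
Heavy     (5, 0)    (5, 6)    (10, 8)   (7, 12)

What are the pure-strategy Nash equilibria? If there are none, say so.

The unique pure-strategy Nash equilibrium is (Moderate, None).

(None, None): Brand 1 can switch to Light (1 → 8). Not NE.
(None, Light): Brand 1 can switch to Light (3 → 12). Not NE.
(None, Moderate): Brand 1 can switch to Moderate (4 → 12). Not NE.
(None, Heavy): Brand 1 can switch to Light (4 → 6). Not NE.
(Light, None): Brand 1 can switch to Moderate (8 → 11). Not NE.
(Light, Light): Brand 2 can switch to Moderate (3 → 4). Not NE.
(Light, Moderate): Brand 1 can switch to None (2 → 4). Not NE.
(Light, Heavy): Brand 1 can switch to Moderate (6 → 10). Not NE.
(Moderate, None): Brand 1 gets 11, best alternative 8; Brand 2 gets 9, best alternative 6. No profitable deviation — NE.
(Moderate, Light): Brand 1 can switch to None (0 → 3). Not NE.
(Moderate, Moderate): Brand 2 can switch to None (6 → 9). Not NE.
(Moderate, Heavy): Brand 2 can switch to None (4 → 9). Not NE.
(Heavy, None): Brand 1 can switch to Light (5 → 8). Not NE.
(The remaining 3 profiles each have a profitable deviation by the same check.)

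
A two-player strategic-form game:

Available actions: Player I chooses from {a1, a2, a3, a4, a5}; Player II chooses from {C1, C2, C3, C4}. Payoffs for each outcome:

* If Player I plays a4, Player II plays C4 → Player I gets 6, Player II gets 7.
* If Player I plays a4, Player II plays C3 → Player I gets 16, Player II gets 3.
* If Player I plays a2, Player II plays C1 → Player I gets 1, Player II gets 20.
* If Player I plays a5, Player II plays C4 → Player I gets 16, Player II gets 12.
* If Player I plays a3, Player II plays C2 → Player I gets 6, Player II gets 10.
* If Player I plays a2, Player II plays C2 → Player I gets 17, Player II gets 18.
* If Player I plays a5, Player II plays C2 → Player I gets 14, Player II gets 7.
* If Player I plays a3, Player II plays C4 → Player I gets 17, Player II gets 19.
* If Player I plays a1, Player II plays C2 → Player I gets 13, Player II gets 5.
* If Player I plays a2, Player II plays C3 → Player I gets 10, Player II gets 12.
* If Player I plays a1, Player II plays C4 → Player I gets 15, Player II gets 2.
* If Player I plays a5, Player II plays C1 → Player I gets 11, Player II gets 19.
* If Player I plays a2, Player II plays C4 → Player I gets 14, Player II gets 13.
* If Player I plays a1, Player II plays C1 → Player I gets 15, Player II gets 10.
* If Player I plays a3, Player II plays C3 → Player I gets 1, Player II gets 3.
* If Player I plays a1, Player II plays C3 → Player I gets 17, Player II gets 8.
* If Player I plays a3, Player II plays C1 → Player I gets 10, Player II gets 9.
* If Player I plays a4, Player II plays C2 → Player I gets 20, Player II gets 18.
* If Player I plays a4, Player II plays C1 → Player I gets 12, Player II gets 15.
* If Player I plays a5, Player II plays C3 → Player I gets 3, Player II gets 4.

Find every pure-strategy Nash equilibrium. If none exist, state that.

Pure-strategy Nash equilibria: (a1, C1) and (a3, C4) and (a4, C2)

Player I against C1: payoffs 15, 1, 10, 12, 11 → best response a1.
Player I against C2: payoffs 13, 17, 6, 20, 14 → best response a4.
Player I against C3: payoffs 17, 10, 1, 16, 3 → best response a1.
Player I against C4: payoffs 15, 14, 17, 6, 16 → best response a3.
Player II against a1: payoffs 10, 5, 8, 2 → best response C1.
Player II against a2: payoffs 20, 18, 12, 13 → best response C1.
Player II against a3: payoffs 9, 10, 3, 19 → best response C4.
Player II against a4: payoffs 15, 18, 3, 7 → best response C2.
Player II against a5: payoffs 19, 7, 4, 12 → best response C1.
Mutual best responses: (a1, C1); (a3, C4); (a4, C2).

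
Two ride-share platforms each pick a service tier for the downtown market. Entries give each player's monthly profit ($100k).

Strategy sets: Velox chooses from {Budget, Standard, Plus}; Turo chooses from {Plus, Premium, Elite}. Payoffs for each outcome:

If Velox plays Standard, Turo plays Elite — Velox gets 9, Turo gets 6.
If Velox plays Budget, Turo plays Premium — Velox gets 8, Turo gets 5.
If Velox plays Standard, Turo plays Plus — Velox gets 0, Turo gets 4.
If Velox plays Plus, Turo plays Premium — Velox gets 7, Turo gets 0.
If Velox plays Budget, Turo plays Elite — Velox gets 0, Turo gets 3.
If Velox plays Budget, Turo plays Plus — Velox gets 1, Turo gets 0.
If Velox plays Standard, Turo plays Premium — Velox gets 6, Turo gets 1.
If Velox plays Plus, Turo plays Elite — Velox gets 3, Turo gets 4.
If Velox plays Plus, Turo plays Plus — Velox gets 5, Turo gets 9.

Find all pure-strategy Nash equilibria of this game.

The pure Nash equilibria are (Budget, Premium); (Standard, Elite); (Plus, Plus).

(Budget, Plus): Velox can switch to Plus (1 → 5). Not NE.
(Budget, Premium): Velox gets 8, best alternative 7; Turo gets 5, best alternative 3. No profitable deviation — NE.
(Budget, Elite): Velox can switch to Standard (0 → 9). Not NE.
(Standard, Plus): Velox can switch to Budget (0 → 1). Not NE.
(Standard, Premium): Velox can switch to Budget (6 → 8). Not NE.
(Standard, Elite): Velox gets 9, best alternative 3; Turo gets 6, best alternative 4. No profitable deviation — NE.
(Plus, Plus): Velox gets 5, best alternative 1; Turo gets 9, best alternative 4. No profitable deviation — NE.
(Plus, Premium): Velox can switch to Budget (7 → 8). Not NE.
(Plus, Elite): Velox can switch to Standard (3 → 9). Not NE.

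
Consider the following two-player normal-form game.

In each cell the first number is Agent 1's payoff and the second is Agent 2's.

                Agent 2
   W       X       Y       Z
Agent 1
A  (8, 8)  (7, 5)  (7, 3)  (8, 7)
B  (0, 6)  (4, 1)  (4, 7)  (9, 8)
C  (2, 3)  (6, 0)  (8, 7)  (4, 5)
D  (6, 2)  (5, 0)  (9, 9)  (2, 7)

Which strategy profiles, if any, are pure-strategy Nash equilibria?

Check each profile: it is a Nash equilibrium iff no player can strictly gain by switching unilaterally.
(A, W): Agent 1 gets 8, best alternative 6; Agent 2 gets 8, best alternative 7. No profitable deviation — NE.
(A, X): Agent 2 can switch to W (5 → 8). Not NE.
(A, Y): Agent 1 can switch to C (7 → 8). Not NE.
(A, Z): Agent 1 can switch to B (8 → 9). Not NE.
(B, W): Agent 1 can switch to A (0 → 8). Not NE.
(B, X): Agent 1 can switch to A (4 → 7). Not NE.
(B, Y): Agent 1 can switch to A (4 → 7). Not NE.
(B, Z): Agent 1 gets 9, best alternative 8; Agent 2 gets 8, best alternative 7. No profitable deviation — NE.
(C, W): Agent 1 can switch to A (2 → 8). Not NE.
(C, X): Agent 1 can switch to A (6 → 7). Not NE.
(D, Y): Agent 1 gets 9, best alternative 8; Agent 2 gets 9, best alternative 7. No profitable deviation — NE.
(The remaining 5 profiles each have a profitable deviation by the same check.)

The pure Nash equilibria are (A, W), (B, Z), (D, Y).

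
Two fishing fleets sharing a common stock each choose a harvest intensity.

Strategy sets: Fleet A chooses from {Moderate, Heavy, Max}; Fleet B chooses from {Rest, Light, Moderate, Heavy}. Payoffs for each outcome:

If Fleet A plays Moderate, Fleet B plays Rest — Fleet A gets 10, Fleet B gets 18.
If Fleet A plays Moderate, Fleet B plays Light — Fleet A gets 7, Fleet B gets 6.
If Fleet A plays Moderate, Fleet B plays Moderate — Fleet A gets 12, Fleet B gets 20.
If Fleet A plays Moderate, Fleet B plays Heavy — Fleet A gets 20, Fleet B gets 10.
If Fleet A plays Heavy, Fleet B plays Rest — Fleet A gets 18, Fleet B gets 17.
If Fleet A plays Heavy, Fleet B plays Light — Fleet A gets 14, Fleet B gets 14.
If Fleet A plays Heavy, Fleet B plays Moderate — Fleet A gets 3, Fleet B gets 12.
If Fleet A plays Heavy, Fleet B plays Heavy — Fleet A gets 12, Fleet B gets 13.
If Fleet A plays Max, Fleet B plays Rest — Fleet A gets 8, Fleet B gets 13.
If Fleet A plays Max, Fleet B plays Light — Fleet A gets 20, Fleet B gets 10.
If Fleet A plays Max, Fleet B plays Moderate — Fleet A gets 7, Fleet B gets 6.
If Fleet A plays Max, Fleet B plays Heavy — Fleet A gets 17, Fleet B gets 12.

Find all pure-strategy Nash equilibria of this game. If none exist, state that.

For each player, find the best response to each opponent profile; mutual best responses are the pure NE.
Fleet A against Rest: payoffs 10, 18, 8 → best response Heavy.
Fleet A against Light: payoffs 7, 14, 20 → best response Max.
Fleet A against Moderate: payoffs 12, 3, 7 → best response Moderate.
Fleet A against Heavy: payoffs 20, 12, 17 → best response Moderate.
Fleet B against Moderate: payoffs 18, 6, 20, 10 → best response Moderate.
Fleet B against Heavy: payoffs 17, 14, 12, 13 → best response Rest.
Fleet B against Max: payoffs 13, 10, 6, 12 → best response Rest.
Mutual best responses: (Moderate, Moderate); (Heavy, Rest).

Pure-strategy Nash equilibria: (Moderate, Moderate); (Heavy, Rest)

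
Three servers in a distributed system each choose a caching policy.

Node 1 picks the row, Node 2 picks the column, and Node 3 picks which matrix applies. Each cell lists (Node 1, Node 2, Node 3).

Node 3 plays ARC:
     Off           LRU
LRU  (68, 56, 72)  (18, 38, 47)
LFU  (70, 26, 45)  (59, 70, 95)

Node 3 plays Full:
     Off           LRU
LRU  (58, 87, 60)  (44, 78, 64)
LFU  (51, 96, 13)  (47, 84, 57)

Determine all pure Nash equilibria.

(LRU, Off, ARC): Node 1 can switch to LFU (68 → 70). Not NE.
(LRU, Off, Full): Node 3 can switch to ARC (60 → 72). Not NE.
(LRU, LRU, ARC): Node 1 can switch to LFU (18 → 59). Not NE.
(LRU, LRU, Full): Node 1 can switch to LFU (44 → 47). Not NE.
(LFU, Off, ARC): Node 2 can switch to LRU (26 → 70). Not NE.
(LFU, Off, Full): Node 1 can switch to LRU (51 → 58). Not NE.
(LFU, LRU, ARC): Node 1 gets 59, best alternative 18; Node 2 gets 70, best alternative 26; Node 3 gets 95, best alternative 57. No profitable deviation — NE.
(LFU, LRU, Full): Node 2 can switch to Off (84 → 96). Not NE.

Pure NE: (LFU, LRU, ARC)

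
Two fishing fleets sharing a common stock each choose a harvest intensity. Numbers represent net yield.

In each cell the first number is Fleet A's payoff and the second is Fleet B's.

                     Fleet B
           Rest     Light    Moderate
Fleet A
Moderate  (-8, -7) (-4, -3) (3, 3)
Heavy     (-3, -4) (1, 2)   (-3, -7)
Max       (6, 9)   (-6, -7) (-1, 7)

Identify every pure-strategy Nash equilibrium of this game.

Pure-strategy Nash equilibria: (Moderate, Moderate); (Heavy, Light); (Max, Rest)

(Moderate, Rest): Fleet A can switch to Heavy (-8 → -3). Not NE.
(Moderate, Light): Fleet A can switch to Heavy (-4 → 1). Not NE.
(Moderate, Moderate): Fleet A gets 3, best alternative -1; Fleet B gets 3, best alternative -3. No profitable deviation — NE.
(Heavy, Rest): Fleet A can switch to Max (-3 → 6). Not NE.
(Heavy, Light): Fleet A gets 1, best alternative -4; Fleet B gets 2, best alternative -4. No profitable deviation — NE.
(Heavy, Moderate): Fleet A can switch to Moderate (-3 → 3). Not NE.
(Max, Rest): Fleet A gets 6, best alternative -3; Fleet B gets 9, best alternative 7. No profitable deviation — NE.
(Max, Light): Fleet A can switch to Moderate (-6 → -4). Not NE.
(Max, Moderate): Fleet A can switch to Moderate (-1 → 3). Not NE.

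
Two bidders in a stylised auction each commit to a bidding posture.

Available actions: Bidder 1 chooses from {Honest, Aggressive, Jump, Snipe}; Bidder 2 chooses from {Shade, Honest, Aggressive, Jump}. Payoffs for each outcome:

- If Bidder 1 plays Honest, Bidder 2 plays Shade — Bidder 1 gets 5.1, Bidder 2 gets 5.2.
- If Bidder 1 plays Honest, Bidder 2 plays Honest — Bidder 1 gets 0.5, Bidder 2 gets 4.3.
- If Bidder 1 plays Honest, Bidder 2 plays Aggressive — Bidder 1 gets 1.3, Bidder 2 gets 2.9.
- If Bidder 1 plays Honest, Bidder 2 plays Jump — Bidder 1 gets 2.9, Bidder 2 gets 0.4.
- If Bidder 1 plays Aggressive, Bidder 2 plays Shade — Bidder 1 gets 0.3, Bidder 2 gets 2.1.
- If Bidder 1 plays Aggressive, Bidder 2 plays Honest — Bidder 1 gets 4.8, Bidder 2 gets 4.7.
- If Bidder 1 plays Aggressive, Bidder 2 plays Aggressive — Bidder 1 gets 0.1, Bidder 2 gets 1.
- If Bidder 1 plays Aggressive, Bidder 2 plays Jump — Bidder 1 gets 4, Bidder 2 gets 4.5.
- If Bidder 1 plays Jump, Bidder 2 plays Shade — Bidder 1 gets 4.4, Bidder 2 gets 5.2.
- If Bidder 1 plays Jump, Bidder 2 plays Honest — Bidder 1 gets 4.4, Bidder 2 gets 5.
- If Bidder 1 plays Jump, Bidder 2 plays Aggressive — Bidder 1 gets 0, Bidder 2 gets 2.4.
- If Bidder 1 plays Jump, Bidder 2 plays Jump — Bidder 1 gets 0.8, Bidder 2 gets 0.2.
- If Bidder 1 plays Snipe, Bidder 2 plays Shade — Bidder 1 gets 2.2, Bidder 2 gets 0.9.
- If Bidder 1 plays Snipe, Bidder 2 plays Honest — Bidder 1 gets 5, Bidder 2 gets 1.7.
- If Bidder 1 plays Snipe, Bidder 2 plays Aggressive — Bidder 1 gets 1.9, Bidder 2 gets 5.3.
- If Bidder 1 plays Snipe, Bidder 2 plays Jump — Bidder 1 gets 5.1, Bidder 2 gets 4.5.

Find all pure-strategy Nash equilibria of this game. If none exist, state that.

(Honest, Shade): Bidder 1 gets 5.1, best alternative 4.4; Bidder 2 gets 5.2, best alternative 4.3. No profitable deviation — NE.
(Honest, Honest): Bidder 1 can switch to Aggressive (0.5 → 4.8). Not NE.
(Honest, Aggressive): Bidder 1 can switch to Snipe (1.3 → 1.9). Not NE.
(Honest, Jump): Bidder 1 can switch to Aggressive (2.9 → 4). Not NE.
(Aggressive, Shade): Bidder 1 can switch to Honest (0.3 → 5.1). Not NE.
(Aggressive, Honest): Bidder 1 can switch to Snipe (4.8 → 5). Not NE.
(Aggressive, Aggressive): Bidder 1 can switch to Honest (0.1 → 1.3). Not NE.
(Aggressive, Jump): Bidder 1 can switch to Snipe (4 → 5.1). Not NE.
(Jump, Shade): Bidder 1 can switch to Honest (4.4 → 5.1). Not NE.
(Jump, Honest): Bidder 1 can switch to Aggressive (4.4 → 4.8). Not NE.
(Jump, Aggressive): Bidder 1 can switch to Honest (0 → 1.3). Not NE.
(Jump, Jump): Bidder 1 can switch to Honest (0.8 → 2.9). Not NE.
(Snipe, Shade): Bidder 1 can switch to Honest (2.2 → 5.1). Not NE.
(Snipe, Aggressive): Bidder 1 gets 1.9, best alternative 1.3; Bidder 2 gets 5.3, best alternative 4.5. No profitable deviation — NE.
(The remaining 2 profiles each have a profitable deviation by the same check.)

The pure Nash equilibria are (Honest, Shade) and (Snipe, Aggressive).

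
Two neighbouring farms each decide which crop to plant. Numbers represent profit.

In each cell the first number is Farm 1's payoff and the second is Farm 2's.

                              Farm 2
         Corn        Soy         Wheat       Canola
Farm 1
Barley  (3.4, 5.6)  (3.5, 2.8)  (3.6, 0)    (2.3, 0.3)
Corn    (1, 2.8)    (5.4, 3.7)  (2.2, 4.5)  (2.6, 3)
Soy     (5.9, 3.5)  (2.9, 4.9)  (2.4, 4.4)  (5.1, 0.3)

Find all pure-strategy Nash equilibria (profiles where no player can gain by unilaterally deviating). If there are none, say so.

(Barley, Corn): Farm 1 can switch to Soy (3.4 → 5.9). Not NE.
(Barley, Soy): Farm 1 can switch to Corn (3.5 → 5.4). Not NE.
(Barley, Wheat): Farm 2 can switch to Corn (0 → 5.6). Not NE.
(Barley, Canola): Farm 1 can switch to Corn (2.3 → 2.6). Not NE.
(Corn, Corn): Farm 1 can switch to Barley (1 → 3.4). Not NE.
(Corn, Soy): Farm 2 can switch to Wheat (3.7 → 4.5). Not NE.
(Corn, Wheat): Farm 1 can switch to Barley (2.2 → 3.6). Not NE.
(Corn, Canola): Farm 1 can switch to Soy (2.6 → 5.1). Not NE.
(The remaining 4 profiles each have a profitable deviation by the same check.)

none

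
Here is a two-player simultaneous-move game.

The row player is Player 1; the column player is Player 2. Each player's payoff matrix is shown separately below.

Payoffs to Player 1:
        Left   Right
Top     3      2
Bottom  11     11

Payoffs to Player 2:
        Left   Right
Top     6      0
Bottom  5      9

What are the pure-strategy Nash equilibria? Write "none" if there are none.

Player 1 against Left: payoffs 3, 11 → best response Bottom.
Player 1 against Right: payoffs 2, 11 → best response Bottom.
Player 2 against Top: payoffs 6, 0 → best response Left.
Player 2 against Bottom: payoffs 5, 9 → best response Right.
Mutual best responses: (Bottom, Right).

Pure NE: (Bottom, Right)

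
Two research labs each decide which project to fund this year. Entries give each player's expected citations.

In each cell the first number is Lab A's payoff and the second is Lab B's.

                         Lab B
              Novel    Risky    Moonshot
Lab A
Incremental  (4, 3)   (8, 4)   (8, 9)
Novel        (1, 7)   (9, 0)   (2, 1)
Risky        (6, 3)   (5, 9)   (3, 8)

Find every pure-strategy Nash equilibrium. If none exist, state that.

For each strategy profile, look for a profitable unilateral deviation.
(Incremental, Novel): Lab A can switch to Risky (4 → 6). Not NE.
(Incremental, Risky): Lab A can switch to Novel (8 → 9). Not NE.
(Incremental, Moonshot): Lab A gets 8, best alternative 3; Lab B gets 9, best alternative 4. No profitable deviation — NE.
(Novel, Novel): Lab A can switch to Incremental (1 → 4). Not NE.
(Novel, Risky): Lab B can switch to Novel (0 → 7). Not NE.
(Novel, Moonshot): Lab A can switch to Incremental (2 → 8). Not NE.
(Risky, Novel): Lab B can switch to Risky (3 → 9). Not NE.
(The remaining 2 profiles each have a profitable deviation by the same check.)

Pure NE: (Incremental, Moonshot)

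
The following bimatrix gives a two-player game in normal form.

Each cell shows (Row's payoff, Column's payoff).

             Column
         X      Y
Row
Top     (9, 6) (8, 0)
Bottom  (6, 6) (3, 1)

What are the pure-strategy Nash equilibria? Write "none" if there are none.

(Top, X): Row gets 9, best alternative 6; Column gets 6, best alternative 0. No profitable deviation — NE.
(Top, Y): Column can switch to X (0 → 6). Not NE.
(Bottom, X): Row can switch to Top (6 → 9). Not NE.
(Bottom, Y): Row can switch to Top (3 → 8). Not NE.

(Top, X)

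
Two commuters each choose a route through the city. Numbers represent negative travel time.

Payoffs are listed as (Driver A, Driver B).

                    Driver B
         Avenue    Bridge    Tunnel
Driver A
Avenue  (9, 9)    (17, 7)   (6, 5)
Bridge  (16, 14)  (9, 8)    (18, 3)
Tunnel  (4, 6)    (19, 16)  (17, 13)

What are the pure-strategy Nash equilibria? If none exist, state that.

Pure-strategy Nash equilibria: (Bridge, Avenue) and (Tunnel, Bridge)

(Avenue, Avenue): Driver A can switch to Bridge (9 → 16). Not NE.
(Avenue, Bridge): Driver A can switch to Tunnel (17 → 19). Not NE.
(Avenue, Tunnel): Driver A can switch to Bridge (6 → 18). Not NE.
(Bridge, Avenue): Driver A gets 16, best alternative 9; Driver B gets 14, best alternative 8. No profitable deviation — NE.
(Bridge, Bridge): Driver A can switch to Avenue (9 → 17). Not NE.
(Bridge, Tunnel): Driver B can switch to Avenue (3 → 14). Not NE.
(Tunnel, Avenue): Driver A can switch to Avenue (4 → 9). Not NE.
(Tunnel, Bridge): Driver A gets 19, best alternative 17; Driver B gets 16, best alternative 13. No profitable deviation — NE.
(Tunnel, Tunnel): Driver A can switch to Bridge (17 → 18). Not NE.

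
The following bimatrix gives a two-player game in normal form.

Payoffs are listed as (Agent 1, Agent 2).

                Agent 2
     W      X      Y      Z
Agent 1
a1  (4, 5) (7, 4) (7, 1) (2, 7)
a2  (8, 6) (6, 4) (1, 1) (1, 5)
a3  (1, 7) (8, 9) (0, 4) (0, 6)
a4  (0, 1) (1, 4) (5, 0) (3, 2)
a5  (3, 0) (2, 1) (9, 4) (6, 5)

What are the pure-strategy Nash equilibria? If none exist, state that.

Pure-strategy Nash equilibria: (a2, W) and (a3, X) and (a5, Z)

Agent 1 against W: payoffs 4, 8, 1, 0, 3 → best response a2.
Agent 1 against X: payoffs 7, 6, 8, 1, 2 → best response a3.
Agent 1 against Y: payoffs 7, 1, 0, 5, 9 → best response a5.
Agent 1 against Z: payoffs 2, 1, 0, 3, 6 → best response a5.
Agent 2 against a1: payoffs 5, 4, 1, 7 → best response Z.
Agent 2 against a2: payoffs 6, 4, 1, 5 → best response W.
Agent 2 against a3: payoffs 7, 9, 4, 6 → best response X.
Agent 2 against a4: payoffs 1, 4, 0, 2 → best response X.
Agent 2 against a5: payoffs 0, 1, 4, 5 → best response Z.
Mutual best responses: (a2, W); (a3, X); (a5, Z).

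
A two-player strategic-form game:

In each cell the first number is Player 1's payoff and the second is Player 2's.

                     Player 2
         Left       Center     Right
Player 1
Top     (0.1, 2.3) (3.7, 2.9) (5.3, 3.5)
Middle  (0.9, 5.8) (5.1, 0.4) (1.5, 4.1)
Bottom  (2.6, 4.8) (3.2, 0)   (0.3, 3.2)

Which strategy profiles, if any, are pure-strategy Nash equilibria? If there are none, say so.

(Top, Right), (Bottom, Left)

Check each profile: it is a Nash equilibrium iff no player can strictly gain by switching unilaterally.
(Top, Left): Player 1 can switch to Middle (0.1 → 0.9). Not NE.
(Top, Center): Player 1 can switch to Middle (3.7 → 5.1). Not NE.
(Top, Right): Player 1 gets 5.3, best alternative 1.5; Player 2 gets 3.5, best alternative 2.9. No profitable deviation — NE.
(Middle, Left): Player 1 can switch to Bottom (0.9 → 2.6). Not NE.
(Middle, Center): Player 2 can switch to Left (0.4 → 5.8). Not NE.
(Middle, Right): Player 1 can switch to Top (1.5 → 5.3). Not NE.
(Bottom, Left): Player 1 gets 2.6, best alternative 0.9; Player 2 gets 4.8, best alternative 3.2. No profitable deviation — NE.
(Bottom, Center): Player 1 can switch to Top (3.2 → 3.7). Not NE.
(Bottom, Right): Player 1 can switch to Top (0.3 → 5.3). Not NE.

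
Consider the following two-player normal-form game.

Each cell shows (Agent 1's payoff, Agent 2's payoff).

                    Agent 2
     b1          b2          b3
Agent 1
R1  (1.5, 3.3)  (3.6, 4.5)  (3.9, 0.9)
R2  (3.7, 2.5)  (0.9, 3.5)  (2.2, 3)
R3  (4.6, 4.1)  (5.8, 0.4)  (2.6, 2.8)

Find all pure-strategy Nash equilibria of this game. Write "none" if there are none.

The unique pure-strategy Nash equilibrium is (R3, b1).

(R1, b1): Agent 1 can switch to R2 (1.5 → 3.7). Not NE.
(R1, b2): Agent 1 can switch to R3 (3.6 → 5.8). Not NE.
(R1, b3): Agent 2 can switch to b1 (0.9 → 3.3). Not NE.
(R2, b1): Agent 1 can switch to R3 (3.7 → 4.6). Not NE.
(R2, b2): Agent 1 can switch to R1 (0.9 → 3.6). Not NE.
(R2, b3): Agent 1 can switch to R1 (2.2 → 3.9). Not NE.
(R3, b1): Agent 1 gets 4.6, best alternative 3.7; Agent 2 gets 4.1, best alternative 2.8. No profitable deviation — NE.
(R3, b2): Agent 2 can switch to b1 (0.4 → 4.1). Not NE.
(R3, b3): Agent 1 can switch to R1 (2.6 → 3.9). Not NE.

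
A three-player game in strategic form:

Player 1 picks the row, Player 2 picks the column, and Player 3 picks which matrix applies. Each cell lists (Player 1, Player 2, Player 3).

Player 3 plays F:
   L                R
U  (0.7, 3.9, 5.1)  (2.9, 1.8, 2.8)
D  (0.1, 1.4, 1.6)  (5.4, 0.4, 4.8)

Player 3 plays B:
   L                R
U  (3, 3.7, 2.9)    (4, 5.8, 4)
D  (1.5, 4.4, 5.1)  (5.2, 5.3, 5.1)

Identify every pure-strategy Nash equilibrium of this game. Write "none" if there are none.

The pure Nash equilibria are (U, L, F) and (D, R, B).

For each strategy profile, look for a profitable unilateral deviation.
(U, L, F): Player 1 gets 0.7, best alternative 0.1; Player 2 gets 3.9, best alternative 1.8; Player 3 gets 5.1, best alternative 2.9. No profitable deviation — NE.
(U, L, B): Player 2 can switch to R (3.7 → 5.8). Not NE.
(U, R, F): Player 1 can switch to D (2.9 → 5.4). Not NE.
(U, R, B): Player 1 can switch to D (4 → 5.2). Not NE.
(D, L, F): Player 1 can switch to U (0.1 → 0.7). Not NE.
(D, L, B): Player 1 can switch to U (1.5 → 3). Not NE.
(D, R, F): Player 2 can switch to L (0.4 → 1.4). Not NE.
(D, R, B): Player 1 gets 5.2, best alternative 4; Player 2 gets 5.3, best alternative 4.4; Player 3 gets 5.1, best alternative 4.8. No profitable deviation — NE.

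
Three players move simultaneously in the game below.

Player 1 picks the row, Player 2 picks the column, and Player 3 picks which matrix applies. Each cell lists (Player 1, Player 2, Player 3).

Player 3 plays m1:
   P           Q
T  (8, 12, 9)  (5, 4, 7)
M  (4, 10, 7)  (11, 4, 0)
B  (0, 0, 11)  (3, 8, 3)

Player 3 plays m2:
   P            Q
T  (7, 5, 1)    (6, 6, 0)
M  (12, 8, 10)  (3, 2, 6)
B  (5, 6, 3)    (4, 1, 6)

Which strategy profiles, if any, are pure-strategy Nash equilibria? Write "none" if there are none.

The pure Nash equilibria are (T, P, m1); (M, P, m2).

Player 1 against (P, m1): payoffs 8, 4, 0 → best response T.
Player 1 against (P, m2): payoffs 7, 12, 5 → best response M.
Player 1 against (Q, m1): payoffs 5, 11, 3 → best response M.
Player 1 against (Q, m2): payoffs 6, 3, 4 → best response T.
Player 2 against (T, m1): payoffs 12, 4 → best response P.
Player 2 against (T, m2): payoffs 5, 6 → best response Q.
Player 2 against (M, m1): payoffs 10, 4 → best response P.
Player 2 against (M, m2): payoffs 8, 2 → best response P.
Player 2 against (B, m1): payoffs 0, 8 → best response Q.
Player 2 against (B, m2): payoffs 6, 1 → best response P.
Player 3 against (T, P): payoffs 9, 1 → best response m1.
Player 3 against (T, Q): payoffs 7, 0 → best response m1.
Player 3 against (M, P): payoffs 7, 10 → best response m2.
Player 3 against (M, Q): payoffs 0, 6 → best response m2.
Player 3 against (B, P): payoffs 11, 3 → best response m1.
Player 3 against (B, Q): payoffs 3, 6 → best response m2.
Mutual best responses: (T, P, m1); (M, P, m2).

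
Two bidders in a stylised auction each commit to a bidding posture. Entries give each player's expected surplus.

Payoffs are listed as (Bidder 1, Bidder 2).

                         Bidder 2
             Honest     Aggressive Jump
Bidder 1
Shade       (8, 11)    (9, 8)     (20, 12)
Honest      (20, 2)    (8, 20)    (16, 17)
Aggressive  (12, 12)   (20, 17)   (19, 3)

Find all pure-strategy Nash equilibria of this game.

Pure-strategy Nash equilibria: (Shade, Jump); (Aggressive, Aggressive)

Bidder 1 against Honest: payoffs 8, 20, 12 → best response Honest.
Bidder 1 against Aggressive: payoffs 9, 8, 20 → best response Aggressive.
Bidder 1 against Jump: payoffs 20, 16, 19 → best response Shade.
Bidder 2 against Shade: payoffs 11, 8, 12 → best response Jump.
Bidder 2 against Honest: payoffs 2, 20, 17 → best response Aggressive.
Bidder 2 against Aggressive: payoffs 12, 17, 3 → best response Aggressive.
Mutual best responses: (Shade, Jump); (Aggressive, Aggressive).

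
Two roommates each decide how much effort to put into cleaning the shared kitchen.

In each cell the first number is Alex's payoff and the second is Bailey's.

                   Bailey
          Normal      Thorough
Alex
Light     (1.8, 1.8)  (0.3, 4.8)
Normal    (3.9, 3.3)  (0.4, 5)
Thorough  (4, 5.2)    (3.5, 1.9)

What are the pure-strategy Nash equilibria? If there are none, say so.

Pure NE: (Thorough, Normal)

Mark each player's best response to every combination of opponents' strategies; a profile where every player is best-responding is a pure Nash equilibrium.
Alex against Normal: payoffs 1.8, 3.9, 4 → best response Thorough.
Alex against Thorough: payoffs 0.3, 0.4, 3.5 → best response Thorough.
Bailey against Light: payoffs 1.8, 4.8 → best response Thorough.
Bailey against Normal: payoffs 3.3, 5 → best response Thorough.
Bailey against Thorough: payoffs 5.2, 1.9 → best response Normal.
Mutual best responses: (Thorough, Normal).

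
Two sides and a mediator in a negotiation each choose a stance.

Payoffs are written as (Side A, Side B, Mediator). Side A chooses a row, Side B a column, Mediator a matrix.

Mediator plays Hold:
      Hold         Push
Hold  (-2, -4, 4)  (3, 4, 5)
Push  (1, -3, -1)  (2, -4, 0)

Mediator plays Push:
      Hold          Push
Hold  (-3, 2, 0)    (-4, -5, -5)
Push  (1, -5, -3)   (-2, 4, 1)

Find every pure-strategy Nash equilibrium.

Pure-strategy Nash equilibria: (Hold, Push, Hold) and (Push, Hold, Hold) and (Push, Push, Push)

Side A against (Hold, Hold): payoffs -2, 1 → best response Push.
Side A against (Hold, Push): payoffs -3, 1 → best response Push.
Side A against (Push, Hold): payoffs 3, 2 → best response Hold.
Side A against (Push, Push): payoffs -4, -2 → best response Push.
Side B against (Hold, Hold): payoffs -4, 4 → best response Push.
Side B against (Hold, Push): payoffs 2, -5 → best response Hold.
Side B against (Push, Hold): payoffs -3, -4 → best response Hold.
Side B against (Push, Push): payoffs -5, 4 → best response Push.
Mediator against (Hold, Hold): payoffs 4, 0 → best response Hold.
Mediator against (Hold, Push): payoffs 5, -5 → best response Hold.
Mediator against (Push, Hold): payoffs -1, -3 → best response Hold.
Mediator against (Push, Push): payoffs 0, 1 → best response Push.
Mutual best responses: (Hold, Push, Hold); (Push, Hold, Hold); (Push, Push, Push).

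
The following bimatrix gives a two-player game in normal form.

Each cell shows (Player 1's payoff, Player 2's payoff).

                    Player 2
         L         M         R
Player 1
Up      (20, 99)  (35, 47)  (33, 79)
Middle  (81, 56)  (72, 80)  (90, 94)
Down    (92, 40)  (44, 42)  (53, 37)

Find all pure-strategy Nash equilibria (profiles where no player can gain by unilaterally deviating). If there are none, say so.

For each strategy profile, look for a profitable unilateral deviation.
(Up, L): Player 1 can switch to Middle (20 → 81). Not NE.
(Up, M): Player 1 can switch to Middle (35 → 72). Not NE.
(Up, R): Player 1 can switch to Middle (33 → 90). Not NE.
(Middle, L): Player 1 can switch to Down (81 → 92). Not NE.
(Middle, M): Player 2 can switch to R (80 → 94). Not NE.
(Middle, R): Player 1 gets 90, best alternative 53; Player 2 gets 94, best alternative 80. No profitable deviation — NE.
(Down, L): Player 2 can switch to M (40 → 42). Not NE.
(The remaining 2 profiles each have a profitable deviation by the same check.)

The unique pure-strategy Nash equilibrium is (Middle, R).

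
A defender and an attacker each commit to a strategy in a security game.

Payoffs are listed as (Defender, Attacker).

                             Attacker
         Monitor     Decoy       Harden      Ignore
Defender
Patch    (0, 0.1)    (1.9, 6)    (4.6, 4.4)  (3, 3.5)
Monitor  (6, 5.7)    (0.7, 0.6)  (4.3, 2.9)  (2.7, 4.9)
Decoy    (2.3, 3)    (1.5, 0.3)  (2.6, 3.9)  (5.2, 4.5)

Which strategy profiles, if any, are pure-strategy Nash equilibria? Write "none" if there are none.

Defender against Monitor: payoffs 0, 6, 2.3 → best response Monitor.
Defender against Decoy: payoffs 1.9, 0.7, 1.5 → best response Patch.
Defender against Harden: payoffs 4.6, 4.3, 2.6 → best response Patch.
Defender against Ignore: payoffs 3, 2.7, 5.2 → best response Decoy.
Attacker against Patch: payoffs 0.1, 6, 4.4, 3.5 → best response Decoy.
Attacker against Monitor: payoffs 5.7, 0.6, 2.9, 4.9 → best response Monitor.
Attacker against Decoy: payoffs 3, 0.3, 3.9, 4.5 → best response Ignore.
Mutual best responses: (Patch, Decoy); (Monitor, Monitor); (Decoy, Ignore).

(Patch, Decoy), (Monitor, Monitor), (Decoy, Ignore)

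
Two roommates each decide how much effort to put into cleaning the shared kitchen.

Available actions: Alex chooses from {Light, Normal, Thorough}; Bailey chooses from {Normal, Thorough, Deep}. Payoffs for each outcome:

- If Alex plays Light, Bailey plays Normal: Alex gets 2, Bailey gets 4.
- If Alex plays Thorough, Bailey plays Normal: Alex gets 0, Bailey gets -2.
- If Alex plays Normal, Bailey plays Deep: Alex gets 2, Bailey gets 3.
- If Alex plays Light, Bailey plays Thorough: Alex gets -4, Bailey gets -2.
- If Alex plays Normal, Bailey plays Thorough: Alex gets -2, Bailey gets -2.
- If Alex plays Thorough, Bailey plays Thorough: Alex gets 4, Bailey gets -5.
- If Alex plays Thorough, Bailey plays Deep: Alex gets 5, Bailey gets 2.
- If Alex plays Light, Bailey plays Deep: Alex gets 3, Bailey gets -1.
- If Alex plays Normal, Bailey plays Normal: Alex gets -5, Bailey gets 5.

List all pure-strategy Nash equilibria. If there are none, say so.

For each strategy profile, look for a profitable unilateral deviation.
(Light, Normal): Alex gets 2, best alternative 0; Bailey gets 4, best alternative -1. No profitable deviation — NE.
(Light, Thorough): Alex can switch to Normal (-4 → -2). Not NE.
(Light, Deep): Alex can switch to Thorough (3 → 5). Not NE.
(Normal, Normal): Alex can switch to Light (-5 → 2). Not NE.
(Normal, Thorough): Alex can switch to Thorough (-2 → 4). Not NE.
(Normal, Deep): Alex can switch to Light (2 → 3). Not NE.
(Thorough, Normal): Alex can switch to Light (0 → 2). Not NE.
(Thorough, Deep): Alex gets 5, best alternative 3; Bailey gets 2, best alternative -2. No profitable deviation — NE.
(The remaining 1 profile has a profitable deviation by the same check.)

Pure-strategy Nash equilibria: (Light, Normal) and (Thorough, Deep)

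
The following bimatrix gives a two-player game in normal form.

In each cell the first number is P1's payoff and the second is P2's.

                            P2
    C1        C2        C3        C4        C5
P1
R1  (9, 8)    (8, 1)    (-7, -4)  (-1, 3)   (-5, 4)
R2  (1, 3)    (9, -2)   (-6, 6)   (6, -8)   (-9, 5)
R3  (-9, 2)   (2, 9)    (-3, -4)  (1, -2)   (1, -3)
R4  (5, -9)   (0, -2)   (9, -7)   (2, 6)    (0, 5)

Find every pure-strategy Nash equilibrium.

For each player, find the best response to each opponent profile; mutual best responses are the pure NE.
P1 against C1: payoffs 9, 1, -9, 5 → best response R1.
P1 against C2: payoffs 8, 9, 2, 0 → best response R2.
P1 against C3: payoffs -7, -6, -3, 9 → best response R4.
P1 against C4: payoffs -1, 6, 1, 2 → best response R2.
P1 against C5: payoffs -5, -9, 1, 0 → best response R3.
P2 against R1: payoffs 8, 1, -4, 3, 4 → best response C1.
P2 against R2: payoffs 3, -2, 6, -8, 5 → best response C3.
P2 against R3: payoffs 2, 9, -4, -2, -3 → best response C2.
P2 against R4: payoffs -9, -2, -7, 6, 5 → best response C4.
Mutual best responses: (R1, C1).

The unique pure-strategy Nash equilibrium is (R1, C1).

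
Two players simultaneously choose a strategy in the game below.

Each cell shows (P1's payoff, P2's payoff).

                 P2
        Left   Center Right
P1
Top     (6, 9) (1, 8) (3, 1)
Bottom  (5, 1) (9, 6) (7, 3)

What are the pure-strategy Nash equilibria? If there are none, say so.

The pure Nash equilibria are (Top, Left) and (Bottom, Center).

P1 against Left: payoffs 6, 5 → best response Top.
P1 against Center: payoffs 1, 9 → best response Bottom.
P1 against Right: payoffs 3, 7 → best response Bottom.
P2 against Top: payoffs 9, 8, 1 → best response Left.
P2 against Bottom: payoffs 1, 6, 3 → best response Center.
Mutual best responses: (Top, Left); (Bottom, Center).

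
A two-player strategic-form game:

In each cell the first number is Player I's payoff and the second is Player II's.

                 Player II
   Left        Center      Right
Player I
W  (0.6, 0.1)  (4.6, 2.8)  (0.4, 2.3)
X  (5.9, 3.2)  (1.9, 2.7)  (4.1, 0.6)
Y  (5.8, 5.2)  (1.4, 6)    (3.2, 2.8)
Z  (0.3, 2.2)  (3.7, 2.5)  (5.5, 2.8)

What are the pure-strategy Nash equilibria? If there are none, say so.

For each strategy profile, look for a profitable unilateral deviation.
(W, Left): Player I can switch to X (0.6 → 5.9). Not NE.
(W, Center): Player I gets 4.6, best alternative 3.7; Player II gets 2.8, best alternative 2.3. No profitable deviation — NE.
(W, Right): Player I can switch to X (0.4 → 4.1). Not NE.
(X, Left): Player I gets 5.9, best alternative 5.8; Player II gets 3.2, best alternative 2.7. No profitable deviation — NE.
(X, Center): Player I can switch to W (1.9 → 4.6). Not NE.
(X, Right): Player I can switch to Z (4.1 → 5.5). Not NE.
(Y, Left): Player I can switch to X (5.8 → 5.9). Not NE.
(Y, Center): Player I can switch to W (1.4 → 4.6). Not NE.
(Y, Right): Player I can switch to X (3.2 → 4.1). Not NE.
(Z, Left): Player I can switch to W (0.3 → 0.6). Not NE.
(Z, Center): Player I can switch to W (3.7 → 4.6). Not NE.
(Z, Right): Player I gets 5.5, best alternative 4.1; Player II gets 2.8, best alternative 2.5. No profitable deviation — NE.

The pure Nash equilibria are (W, Center); (X, Left); (Z, Right).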